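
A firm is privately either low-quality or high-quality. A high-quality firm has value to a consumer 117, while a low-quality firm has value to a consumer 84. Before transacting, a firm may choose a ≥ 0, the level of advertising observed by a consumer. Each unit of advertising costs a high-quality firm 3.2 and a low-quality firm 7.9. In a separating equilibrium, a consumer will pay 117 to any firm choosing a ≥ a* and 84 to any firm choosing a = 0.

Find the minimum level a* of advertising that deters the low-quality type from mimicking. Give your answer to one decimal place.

A low-quality firm choosing a = 0 receives 84.
Imitating at a* instead would pay 117 at cost 7.9·a*, netting 117 − 7.9·a*.
Indifference: 84 = 117 − 7.9·a*, so a* = (117 − 84) / 7.9 ≈ 4.2.
This is the low-quality type's binding incentive-compatibility constraint; any a ≥ 4.2 sustains separation on that side.

4.2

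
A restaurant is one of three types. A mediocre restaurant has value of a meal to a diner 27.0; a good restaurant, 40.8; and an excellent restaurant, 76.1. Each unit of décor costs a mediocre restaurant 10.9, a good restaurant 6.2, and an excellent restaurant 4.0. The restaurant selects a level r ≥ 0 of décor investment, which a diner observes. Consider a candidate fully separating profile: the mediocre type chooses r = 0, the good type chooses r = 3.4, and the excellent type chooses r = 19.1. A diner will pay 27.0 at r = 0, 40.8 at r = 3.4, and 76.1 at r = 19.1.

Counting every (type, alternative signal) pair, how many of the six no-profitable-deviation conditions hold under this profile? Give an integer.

3

Excellent (own payoff 76.1 − 4.0×19.1 = -0.3): to r=0 gives 27.0 → profitable ✗; to r=3.4 gives 40.8 − 4.0×3.4 = 27.2 → profitable ✗.
Mediocre (own payoff 27.0): to r=3.4 gives 40.8 − 10.9×3.4 = 3.74 → no gain ✓; to r=19.1 gives 76.1 − 10.9×19.1 = -132.09 → no gain ✓.
Good (own payoff 40.8 − 6.2×3.4 = 19.72): to r=0 gives 27.0 → profitable ✗; to r=19.1 gives 76.1 − 6.2×19.1 = -42.32 → no gain ✓.
3 of the 6 constraints hold; not an equilibrium.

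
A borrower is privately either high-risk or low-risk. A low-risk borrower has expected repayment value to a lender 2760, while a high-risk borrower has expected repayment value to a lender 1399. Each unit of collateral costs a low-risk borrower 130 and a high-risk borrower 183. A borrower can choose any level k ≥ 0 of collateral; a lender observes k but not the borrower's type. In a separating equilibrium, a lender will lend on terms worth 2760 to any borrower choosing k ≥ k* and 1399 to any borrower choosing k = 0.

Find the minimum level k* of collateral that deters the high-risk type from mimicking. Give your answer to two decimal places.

7.44

A high-risk borrower choosing k = 0 receives 1399.
Imitating at k* instead would pay 2760 at cost 183·k*, netting 2760 − 183·k*.
Indifference: 1399 = 2760 − 183·k*, so k* = (2760 − 1399) / 183 ≈ 7.44.
At k* the high-risk type's incentive constraint just binds; the low-risk type strictly prefers k* since its per-unit cost is lower.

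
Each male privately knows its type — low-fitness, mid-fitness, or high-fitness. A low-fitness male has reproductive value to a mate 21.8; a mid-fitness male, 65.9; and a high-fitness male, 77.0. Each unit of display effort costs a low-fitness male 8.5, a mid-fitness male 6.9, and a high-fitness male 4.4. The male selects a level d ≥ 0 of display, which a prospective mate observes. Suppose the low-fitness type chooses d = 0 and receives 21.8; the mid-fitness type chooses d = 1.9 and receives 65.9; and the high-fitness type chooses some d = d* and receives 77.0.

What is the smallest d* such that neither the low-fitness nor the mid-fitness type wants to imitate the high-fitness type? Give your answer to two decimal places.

6.49

Low-fitness type (on-path payoff 21.8) won't mimic when 21.8 ≥ 77.0 − 8.5·d*, i.e. d* ≥ 6.49.
Mid-fitness type (on-path payoff 65.9 − 6.9×1.9 = 52.79) won't mimic when 52.79 ≥ 77.0 − 6.9·d*, i.e. d* ≥ 3.51.
Both must hold, so d* = max(6.49, 3.51) = 6.49. The low-fitness type's constraint binds.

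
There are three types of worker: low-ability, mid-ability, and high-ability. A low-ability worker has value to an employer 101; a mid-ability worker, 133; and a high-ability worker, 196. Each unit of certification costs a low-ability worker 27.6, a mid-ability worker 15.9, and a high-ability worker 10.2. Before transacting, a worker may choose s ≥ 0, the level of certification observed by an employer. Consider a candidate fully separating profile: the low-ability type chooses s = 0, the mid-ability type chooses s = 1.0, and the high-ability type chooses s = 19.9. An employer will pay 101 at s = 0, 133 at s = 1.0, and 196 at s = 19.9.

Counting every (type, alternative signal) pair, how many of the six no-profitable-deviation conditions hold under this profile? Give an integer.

High-ability (own payoff 196 − 10.2×19.9 = -6.98): to s=0 gives 101 → profitable ✗; to s=1.0 gives 133 − 10.2×1.0 = 122.8 → profitable ✗.
Low-ability (own payoff 101): to s=1.0 gives 133 − 27.6×1.0 = 105.4 → profitable ✗; to s=19.9 gives 196 − 27.6×19.9 = -353.24 → no gain ✓.
Mid-ability (own payoff 133 − 15.9×1.0 = 117.1): to s=0 gives 101 → no gain ✓; to s=19.9 gives 196 − 15.9×19.9 = -120.41 → no gain ✓.
3 of the 6 constraints hold; not an equilibrium.

3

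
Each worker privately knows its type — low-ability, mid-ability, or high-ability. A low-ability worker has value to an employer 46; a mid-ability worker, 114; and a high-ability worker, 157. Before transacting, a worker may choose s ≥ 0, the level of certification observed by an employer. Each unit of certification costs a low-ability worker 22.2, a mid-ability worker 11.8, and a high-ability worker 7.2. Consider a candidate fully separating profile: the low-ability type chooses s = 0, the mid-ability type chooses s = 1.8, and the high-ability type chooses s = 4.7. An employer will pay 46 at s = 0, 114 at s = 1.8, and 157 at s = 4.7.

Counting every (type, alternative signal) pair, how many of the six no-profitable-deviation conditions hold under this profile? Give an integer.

High-ability (own payoff 157 − 7.2×4.7 = 123.16): to s=0 gives 46 → no gain ✓; to s=1.8 gives 114 − 7.2×1.8 = 101.04 → no gain ✓.
Low-ability (own payoff 46): to s=1.8 gives 114 − 22.2×1.8 = 74.04 → profitable ✗; to s=4.7 gives 157 − 22.2×4.7 = 52.66 → profitable ✗.
Mid-ability (own payoff 114 − 11.8×1.8 = 92.76): to s=0 gives 46 → no gain ✓; to s=4.7 gives 157 − 11.8×4.7 = 101.54 → profitable ✗.
3 of the 6 constraints hold; not an equilibrium.

3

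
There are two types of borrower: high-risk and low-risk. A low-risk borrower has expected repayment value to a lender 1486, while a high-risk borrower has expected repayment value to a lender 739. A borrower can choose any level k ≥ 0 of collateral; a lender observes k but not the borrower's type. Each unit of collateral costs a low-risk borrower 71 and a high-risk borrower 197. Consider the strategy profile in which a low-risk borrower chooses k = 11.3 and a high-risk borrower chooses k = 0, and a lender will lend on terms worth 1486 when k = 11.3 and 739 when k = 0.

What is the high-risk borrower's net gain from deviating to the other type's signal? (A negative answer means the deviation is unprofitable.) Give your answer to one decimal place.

-1479.1

Playing k = 0 the high-risk borrower receives 739.
Deviating to k = 11.3 brings payment 1486 at cost 197 × 11.3 = 2226.1, netting -740.1.
Gain from deviating: -740.1 − 739 = -1479.1.
The gain is negative, so the high-risk type's incentive-compatibility constraint is satisfied.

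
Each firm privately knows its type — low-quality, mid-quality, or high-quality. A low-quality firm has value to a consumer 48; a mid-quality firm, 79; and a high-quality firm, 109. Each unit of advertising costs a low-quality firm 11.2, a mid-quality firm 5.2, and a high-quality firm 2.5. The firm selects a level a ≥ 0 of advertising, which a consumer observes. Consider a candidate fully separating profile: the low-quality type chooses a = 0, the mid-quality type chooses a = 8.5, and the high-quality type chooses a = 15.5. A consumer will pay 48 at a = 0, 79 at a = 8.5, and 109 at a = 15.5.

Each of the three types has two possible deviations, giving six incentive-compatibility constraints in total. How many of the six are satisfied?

High-quality (own payoff 109 − 2.5×15.5 = 70.25): to a=0 gives 48 → no gain ✓; to a=8.5 gives 79 − 2.5×8.5 = 57.75 → no gain ✓.
Mid-quality (own payoff 79 − 5.2×8.5 = 34.8): to a=0 gives 48 → profitable ✗; to a=15.5 gives 109 − 5.2×15.5 = 28.4 → no gain ✓.
Low-quality (own payoff 48): to a=8.5 gives 79 − 11.2×8.5 = -16.2 → no gain ✓; to a=15.5 gives 109 − 11.2×15.5 = -64.6 → no gain ✓.
5 of the 6 constraints hold; not an equilibrium.

5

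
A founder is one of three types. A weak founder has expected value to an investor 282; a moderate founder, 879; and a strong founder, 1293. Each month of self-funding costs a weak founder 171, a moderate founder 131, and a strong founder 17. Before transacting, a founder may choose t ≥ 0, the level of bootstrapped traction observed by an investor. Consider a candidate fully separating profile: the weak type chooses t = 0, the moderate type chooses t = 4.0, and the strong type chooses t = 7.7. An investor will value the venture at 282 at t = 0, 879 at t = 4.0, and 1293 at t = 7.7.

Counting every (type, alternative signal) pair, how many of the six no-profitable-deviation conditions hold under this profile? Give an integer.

Moderate (own payoff 879 − 131×4.0 = 355): to t=0 gives 282 → no gain ✓; to t=7.7 gives 1293 − 131×7.7 = 284.3 → no gain ✓.
Strong (own payoff 1293 − 17×7.7 = 1162.1): to t=0 gives 282 → no gain ✓; to t=4.0 gives 879 − 17×4.0 = 811 → no gain ✓.
Weak (own payoff 282): to t=4.0 gives 879 − 171×4.0 = 195 → no gain ✓; to t=7.7 gives 1293 − 171×7.7 = -23.7 → no gain ✓.
6 of the 6 constraints hold; this profile is a separating equilibrium.

6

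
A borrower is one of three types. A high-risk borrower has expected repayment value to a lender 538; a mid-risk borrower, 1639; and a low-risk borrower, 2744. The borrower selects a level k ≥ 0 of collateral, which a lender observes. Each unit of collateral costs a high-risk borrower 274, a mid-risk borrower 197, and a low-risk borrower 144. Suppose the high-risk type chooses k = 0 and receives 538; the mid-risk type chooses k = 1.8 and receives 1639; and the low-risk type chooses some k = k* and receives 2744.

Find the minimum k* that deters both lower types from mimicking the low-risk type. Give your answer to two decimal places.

8.05

High-risk type (on-path payoff 538) won't mimic when 538 ≥ 2744 − 274·k*, i.e. k* ≥ 8.05.
Mid-risk type (on-path payoff 1639 − 197×1.8 = 1284.4) won't mimic when 1284.4 ≥ 2744 − 197·k*, i.e. k* ≥ 7.41.
Both must hold, so k* = max(8.05, 7.41) = 8.05. The high-risk type's constraint binds.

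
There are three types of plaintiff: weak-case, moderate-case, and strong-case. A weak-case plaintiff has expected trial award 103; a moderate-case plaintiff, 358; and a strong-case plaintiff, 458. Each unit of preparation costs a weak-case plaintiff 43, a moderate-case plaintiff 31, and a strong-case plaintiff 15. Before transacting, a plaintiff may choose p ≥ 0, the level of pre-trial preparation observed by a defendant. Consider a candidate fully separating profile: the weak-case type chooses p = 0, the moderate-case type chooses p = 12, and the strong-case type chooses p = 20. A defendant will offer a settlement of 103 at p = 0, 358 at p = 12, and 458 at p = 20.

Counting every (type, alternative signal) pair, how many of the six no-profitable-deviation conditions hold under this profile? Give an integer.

Strong-case (own payoff 458 − 15×20 = 158): to p=0 gives 103 → no gain ✓; to p=12 gives 358 − 15×12 = 178 → profitable ✗.
Weak-case (own payoff 103): to p=12 gives 358 − 43×12 = -158 → no gain ✓; to p=20 gives 458 − 43×20 = -402 → no gain ✓.
Moderate-case (own payoff 358 − 31×12 = -14): to p=0 gives 103 → profitable ✗; to p=20 gives 458 − 31×20 = -162 → no gain ✓.
4 of the 6 constraints hold; not an equilibrium.

4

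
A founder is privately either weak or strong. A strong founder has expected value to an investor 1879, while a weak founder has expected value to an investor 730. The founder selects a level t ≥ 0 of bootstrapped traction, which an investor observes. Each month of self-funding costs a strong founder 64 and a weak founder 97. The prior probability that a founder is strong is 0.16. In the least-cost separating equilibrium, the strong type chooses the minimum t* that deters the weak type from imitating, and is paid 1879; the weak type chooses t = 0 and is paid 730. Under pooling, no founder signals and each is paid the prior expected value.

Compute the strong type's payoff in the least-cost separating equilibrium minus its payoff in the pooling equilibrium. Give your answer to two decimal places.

207.06

Least-cost separating signal: t* solves 730 = 1879 − 97·t*, so t* = (1879 − 730)/97 ≈ 11.8454.
Strong type's separating payoff: 1879 − 64 × t* = 1879 − 64 × (1879 − 730)/97 = 1879 − 73536/97 ≈ 1120.8969.
Pooling payoff: 0.16 × 1879 + 0.84 × 730 = 913.84.
Difference: 1120.8969 − 913.84 = 207.0569, i.e. 207.06 to two decimal places.
The strong type prefers to separate.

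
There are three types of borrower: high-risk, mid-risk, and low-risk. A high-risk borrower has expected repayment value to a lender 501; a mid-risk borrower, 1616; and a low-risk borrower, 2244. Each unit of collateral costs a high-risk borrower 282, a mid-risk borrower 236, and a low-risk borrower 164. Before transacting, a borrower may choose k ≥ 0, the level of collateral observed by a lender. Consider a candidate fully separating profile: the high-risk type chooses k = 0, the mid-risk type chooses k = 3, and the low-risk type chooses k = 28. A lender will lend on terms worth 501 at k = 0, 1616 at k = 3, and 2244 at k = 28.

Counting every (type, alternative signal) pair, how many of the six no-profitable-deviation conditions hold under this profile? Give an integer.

Low-risk (own payoff 2244 − 164×28 = -2348): to k=0 gives 501 → profitable ✗; to k=3 gives 1616 − 164×3 = 1124 → profitable ✗.
High-risk (own payoff 501): to k=3 gives 1616 − 282×3 = 770 → profitable ✗; to k=28 gives 2244 − 282×28 = -5652 → no gain ✓.
Mid-risk (own payoff 1616 − 236×3 = 908): to k=0 gives 501 → no gain ✓; to k=28 gives 2244 − 236×28 = -4364 → no gain ✓.
3 of the 6 constraints hold; not an equilibrium.

3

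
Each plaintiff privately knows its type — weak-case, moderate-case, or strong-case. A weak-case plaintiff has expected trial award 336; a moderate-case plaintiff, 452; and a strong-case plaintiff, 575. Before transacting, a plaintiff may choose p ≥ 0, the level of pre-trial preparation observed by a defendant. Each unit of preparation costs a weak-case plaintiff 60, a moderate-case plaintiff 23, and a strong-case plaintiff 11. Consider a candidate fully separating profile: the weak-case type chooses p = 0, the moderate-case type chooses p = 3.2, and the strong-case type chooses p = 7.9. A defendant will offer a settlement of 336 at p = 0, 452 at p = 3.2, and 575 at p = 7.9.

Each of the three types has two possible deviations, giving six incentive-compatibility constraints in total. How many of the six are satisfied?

Strong-case (own payoff 575 − 11×7.9 = 488.1): to p=0 gives 336 → no gain ✓; to p=3.2 gives 452 − 11×3.2 = 416.8 → no gain ✓.
Moderate-case (own payoff 452 − 23×3.2 = 378.4): to p=0 gives 336 → no gain ✓; to p=7.9 gives 575 − 23×7.9 = 393.3 → profitable ✗.
Weak-case (own payoff 336): to p=3.2 gives 452 − 60×3.2 = 260 → no gain ✓; to p=7.9 gives 575 − 60×7.9 = 101 → no gain ✓.
5 of the 6 constraints hold; not an equilibrium.

5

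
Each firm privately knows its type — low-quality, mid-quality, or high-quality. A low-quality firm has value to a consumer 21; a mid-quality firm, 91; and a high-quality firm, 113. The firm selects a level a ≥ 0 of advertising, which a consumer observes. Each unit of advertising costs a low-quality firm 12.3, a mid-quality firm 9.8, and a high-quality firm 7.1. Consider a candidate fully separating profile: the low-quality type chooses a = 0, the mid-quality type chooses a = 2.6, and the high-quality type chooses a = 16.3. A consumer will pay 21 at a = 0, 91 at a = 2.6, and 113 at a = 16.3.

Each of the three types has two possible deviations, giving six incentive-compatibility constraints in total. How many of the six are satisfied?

High-quality (own payoff 113 − 7.1×16.3 = -2.73): to a=0 gives 21 → profitable ✗; to a=2.6 gives 91 − 7.1×2.6 = 72.54 → profitable ✗.
Mid-quality (own payoff 91 − 9.8×2.6 = 65.52): to a=0 gives 21 → no gain ✓; to a=16.3 gives 113 − 9.8×16.3 = -46.74 → no gain ✓.
Low-quality (own payoff 21): to a=2.6 gives 91 − 12.3×2.6 = 59.02 → profitable ✗; to a=16.3 gives 113 − 12.3×16.3 = -87.49 → no gain ✓.
3 of the 6 constraints hold; not an equilibrium.

3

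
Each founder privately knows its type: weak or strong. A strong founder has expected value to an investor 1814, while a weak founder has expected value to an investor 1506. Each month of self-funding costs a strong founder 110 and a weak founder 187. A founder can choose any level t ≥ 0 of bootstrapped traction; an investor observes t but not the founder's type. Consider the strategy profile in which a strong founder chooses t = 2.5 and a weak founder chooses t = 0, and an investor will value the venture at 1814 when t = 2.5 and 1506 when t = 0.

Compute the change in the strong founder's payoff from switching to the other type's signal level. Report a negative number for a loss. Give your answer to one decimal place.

Playing t = 2.5 the strong founder receives 1814 − 110 × 2.5 = 1539.
Deviating to t = 0 yields 1506 instead.
Gain from deviating: 1506 − 1539 = -33.0.
The gain is negative, so the strong type's incentive-compatibility constraint is satisfied.

-33.0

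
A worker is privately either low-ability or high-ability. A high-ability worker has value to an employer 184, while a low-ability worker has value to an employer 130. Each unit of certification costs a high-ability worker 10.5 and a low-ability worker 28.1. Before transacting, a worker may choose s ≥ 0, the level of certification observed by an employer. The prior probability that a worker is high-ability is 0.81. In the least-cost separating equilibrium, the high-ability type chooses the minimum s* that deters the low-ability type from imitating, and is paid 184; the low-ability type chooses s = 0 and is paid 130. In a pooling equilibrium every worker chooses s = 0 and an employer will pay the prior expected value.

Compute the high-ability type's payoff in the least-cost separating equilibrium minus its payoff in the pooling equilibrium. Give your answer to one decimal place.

Least-cost separating signal: s* solves 130 = 184 − 28.1·s*, so s* = (184 − 130)/28.1 ≈ 1.9217.
High-ability type's separating payoff: 184 − 10.5 × s* = 184 − 10.5 × (184 − 130)/28.1 = 184 − 567/28.1 ≈ 163.822.
Pooling payoff: 0.81 × 184 + 0.19 × 130 = 173.74.
Difference: 163.822 − 173.74 = -9.918, i.e. -9.9 to one decimal place.
The high-ability type would prefer the pooling outcome.

-9.9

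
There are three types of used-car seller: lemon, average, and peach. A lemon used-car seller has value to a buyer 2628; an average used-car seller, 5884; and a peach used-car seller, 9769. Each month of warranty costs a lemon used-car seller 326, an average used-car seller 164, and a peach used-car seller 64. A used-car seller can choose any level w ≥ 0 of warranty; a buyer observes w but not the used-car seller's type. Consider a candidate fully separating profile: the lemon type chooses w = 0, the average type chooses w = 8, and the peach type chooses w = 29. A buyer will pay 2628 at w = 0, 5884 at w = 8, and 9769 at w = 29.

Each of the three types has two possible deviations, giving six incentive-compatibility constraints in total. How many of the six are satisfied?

Peach (own payoff 9769 − 64×29 = 7913): to w=0 gives 2628 → no gain ✓; to w=8 gives 5884 − 64×8 = 5372 → no gain ✓.
Average (own payoff 5884 − 164×8 = 4572): to w=0 gives 2628 → no gain ✓; to w=29 gives 9769 − 164×29 = 5013 → profitable ✗.
Lemon (own payoff 2628): to w=8 gives 5884 − 326×8 = 3276 → profitable ✗; to w=29 gives 9769 − 326×29 = 315 → no gain ✓.
4 of the 6 constraints hold; not an equilibrium.

4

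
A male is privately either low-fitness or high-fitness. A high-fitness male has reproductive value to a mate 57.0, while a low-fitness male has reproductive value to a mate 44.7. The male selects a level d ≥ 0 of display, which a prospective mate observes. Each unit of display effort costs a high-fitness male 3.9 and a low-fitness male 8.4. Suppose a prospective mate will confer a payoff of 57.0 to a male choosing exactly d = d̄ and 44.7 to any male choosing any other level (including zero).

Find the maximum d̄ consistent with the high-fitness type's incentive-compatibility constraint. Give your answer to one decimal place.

Choosing d̄ yields the high-fitness type 57.0 − 3.9·d̄; choosing zero yields 44.7.
The high-fitness type is indifferent at 57.0 − 3.9·d̄ = 44.7, i.e. d̄ = (57.0 − 44.7) / 3.9 ≈ 3.2.
For any d̄ above 3.2 the high-fitness type would rather pool at zero, so separation collapses.

3.2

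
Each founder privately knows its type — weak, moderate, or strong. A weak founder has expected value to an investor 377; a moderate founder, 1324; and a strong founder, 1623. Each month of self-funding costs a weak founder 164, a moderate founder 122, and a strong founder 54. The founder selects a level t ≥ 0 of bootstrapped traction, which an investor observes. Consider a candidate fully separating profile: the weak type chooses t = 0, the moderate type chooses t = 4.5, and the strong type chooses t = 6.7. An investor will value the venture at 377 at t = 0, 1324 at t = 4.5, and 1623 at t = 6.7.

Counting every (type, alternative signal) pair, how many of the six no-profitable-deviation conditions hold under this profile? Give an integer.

3

Weak (own payoff 377): to t=4.5 gives 1324 − 164×4.5 = 586 → profitable ✗; to t=6.7 gives 1623 − 164×6.7 = 524.2 → profitable ✗.
Moderate (own payoff 1324 − 122×4.5 = 775): to t=0 gives 377 → no gain ✓; to t=6.7 gives 1623 − 122×6.7 = 805.6 → profitable ✗.
Strong (own payoff 1623 − 54×6.7 = 1261.2): to t=0 gives 377 → no gain ✓; to t=4.5 gives 1324 − 54×4.5 = 1081 → no gain ✓.
3 of the 6 constraints hold; not an equilibrium.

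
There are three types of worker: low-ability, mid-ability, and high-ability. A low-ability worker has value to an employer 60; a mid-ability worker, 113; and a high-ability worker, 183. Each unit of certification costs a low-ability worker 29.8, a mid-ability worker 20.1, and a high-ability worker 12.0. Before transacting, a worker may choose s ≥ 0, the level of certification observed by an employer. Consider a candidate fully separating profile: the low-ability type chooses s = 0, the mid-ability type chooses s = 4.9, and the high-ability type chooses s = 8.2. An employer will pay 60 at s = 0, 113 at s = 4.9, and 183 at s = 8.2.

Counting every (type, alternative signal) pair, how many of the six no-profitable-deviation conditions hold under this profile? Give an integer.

Mid-ability (own payoff 113 − 20.1×4.9 = 14.51): to s=0 gives 60 → profitable ✗; to s=8.2 gives 183 − 20.1×8.2 = 18.18 → profitable ✗.
High-ability (own payoff 183 − 12.0×8.2 = 84.6): to s=0 gives 60 → no gain ✓; to s=4.9 gives 113 − 12.0×4.9 = 54.2 → no gain ✓.
Low-ability (own payoff 60): to s=4.9 gives 113 − 29.8×4.9 = -33.02 → no gain ✓; to s=8.2 gives 183 − 29.8×8.2 = -61.36 → no gain ✓.
4 of the 6 constraints hold; not an equilibrium.

4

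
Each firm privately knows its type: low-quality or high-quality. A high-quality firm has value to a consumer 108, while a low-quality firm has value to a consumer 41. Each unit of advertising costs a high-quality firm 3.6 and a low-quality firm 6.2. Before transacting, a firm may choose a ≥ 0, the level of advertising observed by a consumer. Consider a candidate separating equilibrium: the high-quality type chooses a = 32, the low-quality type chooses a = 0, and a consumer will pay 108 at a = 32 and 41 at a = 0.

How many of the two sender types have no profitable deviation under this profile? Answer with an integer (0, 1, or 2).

High-quality type: signal → 108 − 3.6 × 32 = -7.2; deviate to 0 → 41. IC fails (-7.2 < 41).
Low-quality type: stay at 0 → 41; mimic → 108 − 6.2 × 32 = -90.4. IC holds (41 ≥ -90.4).
1 of 2 constraints hold, so this profile is not an equilibrium.

1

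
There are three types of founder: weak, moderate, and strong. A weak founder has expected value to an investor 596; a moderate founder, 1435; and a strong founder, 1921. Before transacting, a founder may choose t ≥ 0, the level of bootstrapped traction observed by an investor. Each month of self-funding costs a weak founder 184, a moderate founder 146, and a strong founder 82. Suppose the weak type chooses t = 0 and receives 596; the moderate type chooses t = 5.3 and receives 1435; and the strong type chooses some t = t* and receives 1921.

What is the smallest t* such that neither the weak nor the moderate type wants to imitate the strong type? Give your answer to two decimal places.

Moderate type (on-path payoff 1435 − 146×5.3 = 661.2) won't mimic when 661.2 ≥ 1921 − 146·t*, i.e. t* ≥ 8.63.
Weak type (on-path payoff 596) won't mimic when 596 ≥ 1921 − 184·t*, i.e. t* ≥ 7.20.
Both must hold, so t* = max(7.20, 8.63) = 8.63. The moderate type's constraint binds.

8.63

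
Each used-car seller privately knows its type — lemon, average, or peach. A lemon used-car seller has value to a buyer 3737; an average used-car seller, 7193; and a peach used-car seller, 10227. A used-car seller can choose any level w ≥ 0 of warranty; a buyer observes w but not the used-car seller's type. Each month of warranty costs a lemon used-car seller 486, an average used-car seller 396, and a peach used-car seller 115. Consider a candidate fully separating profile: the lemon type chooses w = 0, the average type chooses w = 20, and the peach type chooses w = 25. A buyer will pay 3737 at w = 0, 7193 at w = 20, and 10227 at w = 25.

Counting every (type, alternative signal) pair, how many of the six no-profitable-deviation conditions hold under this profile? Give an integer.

Lemon (own payoff 3737): to w=20 gives 7193 − 486×20 = -2527 → no gain ✓; to w=25 gives 10227 − 486×25 = -1923 → no gain ✓.
Average (own payoff 7193 − 396×20 = -727): to w=0 gives 3737 → profitable ✗; to w=25 gives 10227 − 396×25 = 327 → profitable ✗.
Peach (own payoff 10227 − 115×25 = 7352): to w=0 gives 3737 → no gain ✓; to w=20 gives 7193 − 115×20 = 4893 → no gain ✓.
4 of the 6 constraints hold; not an equilibrium.

4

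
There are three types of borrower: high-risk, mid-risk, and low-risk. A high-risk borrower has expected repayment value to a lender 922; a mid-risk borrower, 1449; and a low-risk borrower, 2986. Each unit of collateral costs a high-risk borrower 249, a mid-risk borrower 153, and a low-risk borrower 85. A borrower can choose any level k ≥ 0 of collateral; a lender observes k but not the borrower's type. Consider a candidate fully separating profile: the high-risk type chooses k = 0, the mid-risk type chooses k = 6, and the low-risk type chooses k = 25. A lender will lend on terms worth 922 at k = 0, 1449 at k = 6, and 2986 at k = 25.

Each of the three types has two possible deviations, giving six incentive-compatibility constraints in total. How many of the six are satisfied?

Low-risk (own payoff 2986 − 85×25 = 861): to k=0 gives 922 → profitable ✗; to k=6 gives 1449 − 85×6 = 939 → profitable ✗.
High-risk (own payoff 922): to k=6 gives 1449 − 249×6 = -45 → no gain ✓; to k=25 gives 2986 − 249×25 = -3239 → no gain ✓.
Mid-risk (own payoff 1449 − 153×6 = 531): to k=0 gives 922 → profitable ✗; to k=25 gives 2986 − 153×25 = -839 → no gain ✓.
3 of the 6 constraints hold; not an equilibrium.

3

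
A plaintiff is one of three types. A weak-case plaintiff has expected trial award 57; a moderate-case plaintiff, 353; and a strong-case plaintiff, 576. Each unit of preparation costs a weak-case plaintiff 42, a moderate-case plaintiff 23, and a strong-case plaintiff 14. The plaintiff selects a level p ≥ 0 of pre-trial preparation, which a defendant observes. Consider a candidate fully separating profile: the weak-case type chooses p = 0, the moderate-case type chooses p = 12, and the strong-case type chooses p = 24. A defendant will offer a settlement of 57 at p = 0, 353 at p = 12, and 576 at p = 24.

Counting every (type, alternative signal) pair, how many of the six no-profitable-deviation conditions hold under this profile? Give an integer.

6

Weak-case (own payoff 57): to p=12 gives 353 − 42×12 = -151 → no gain ✓; to p=24 gives 576 − 42×24 = -432 → no gain ✓.
Strong-case (own payoff 576 − 14×24 = 240): to p=0 gives 57 → no gain ✓; to p=12 gives 353 − 14×12 = 185 → no gain ✓.
Moderate-case (own payoff 353 − 23×12 = 77): to p=0 gives 57 → no gain ✓; to p=24 gives 576 − 23×24 = 24 → no gain ✓.
6 of the 6 constraints hold; this profile is a separating equilibrium.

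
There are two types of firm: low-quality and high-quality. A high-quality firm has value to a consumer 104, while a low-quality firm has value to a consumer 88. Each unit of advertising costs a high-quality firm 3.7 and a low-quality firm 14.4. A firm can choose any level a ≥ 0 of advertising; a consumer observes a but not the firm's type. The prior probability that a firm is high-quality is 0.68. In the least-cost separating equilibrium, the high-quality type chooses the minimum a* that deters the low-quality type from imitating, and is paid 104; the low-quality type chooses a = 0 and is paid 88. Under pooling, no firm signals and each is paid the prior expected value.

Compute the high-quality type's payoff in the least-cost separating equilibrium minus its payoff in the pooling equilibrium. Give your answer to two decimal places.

Least-cost separating signal: a* solves 88 = 104 − 14.4·a*, so a* = (104 − 88)/14.4 ≈ 1.1111.
High-quality type's separating payoff: 104 − 3.7 × a* = 104 − 3.7 × (104 − 88)/14.4 = 104 − 59.2/14.4 ≈ 99.8889.
Pooling payoff: 0.68 × 104 + 0.32 × 88 = 98.88.
Difference: 99.8889 − 98.88 = 1.0089, i.e. 1.01 to two decimal places.
The high-quality type prefers to separate.

1.01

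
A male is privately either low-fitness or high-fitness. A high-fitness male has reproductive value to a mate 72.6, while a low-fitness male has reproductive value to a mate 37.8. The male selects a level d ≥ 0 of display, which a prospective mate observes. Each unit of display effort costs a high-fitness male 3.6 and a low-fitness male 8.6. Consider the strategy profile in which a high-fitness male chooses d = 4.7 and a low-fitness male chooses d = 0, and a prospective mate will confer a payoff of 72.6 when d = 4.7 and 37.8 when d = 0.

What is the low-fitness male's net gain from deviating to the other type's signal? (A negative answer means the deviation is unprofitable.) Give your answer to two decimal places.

Playing d = 0 the low-fitness male receives 37.8.
Deviating to d = 4.7 brings payment 72.6 at cost 8.6 × 4.7 = 40.42, netting 32.18.
Gain from deviating: 32.18 − 37.8 = -5.62.
The gain is negative, so the low-fitness type's incentive-compatibility constraint is satisfied.

-5.62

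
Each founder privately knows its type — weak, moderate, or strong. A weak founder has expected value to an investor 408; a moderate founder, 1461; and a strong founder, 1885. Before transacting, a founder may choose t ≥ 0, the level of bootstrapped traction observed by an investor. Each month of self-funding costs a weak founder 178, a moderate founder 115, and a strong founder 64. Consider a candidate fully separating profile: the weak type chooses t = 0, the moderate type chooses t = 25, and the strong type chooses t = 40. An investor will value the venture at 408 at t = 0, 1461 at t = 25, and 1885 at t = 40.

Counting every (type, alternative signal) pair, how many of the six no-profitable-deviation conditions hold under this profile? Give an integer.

3

Strong (own payoff 1885 − 64×40 = -675): to t=0 gives 408 → profitable ✗; to t=25 gives 1461 − 64×25 = -139 → profitable ✗.
Moderate (own payoff 1461 − 115×25 = -1414): to t=0 gives 408 → profitable ✗; to t=40 gives 1885 − 115×40 = -2715 → no gain ✓.
Weak (own payoff 408): to t=25 gives 1461 − 178×25 = -2989 → no gain ✓; to t=40 gives 1885 − 178×40 = -5235 → no gain ✓.
3 of the 6 constraints hold; not an equilibrium.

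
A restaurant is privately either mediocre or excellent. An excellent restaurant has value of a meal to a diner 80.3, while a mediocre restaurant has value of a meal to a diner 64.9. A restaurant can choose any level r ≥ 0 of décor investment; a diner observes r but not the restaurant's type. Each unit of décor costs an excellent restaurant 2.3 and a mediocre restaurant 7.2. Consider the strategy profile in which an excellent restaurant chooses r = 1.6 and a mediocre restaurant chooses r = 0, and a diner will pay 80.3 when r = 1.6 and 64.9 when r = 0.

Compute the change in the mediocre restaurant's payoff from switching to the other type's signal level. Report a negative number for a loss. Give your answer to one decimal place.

3.9

Playing r = 0 the mediocre restaurant receives 64.9.
Deviating to r = 1.6 brings payment 80.3 at cost 7.2 × 1.6 = 11.52, netting 68.78.
Gain from deviating: 68.78 − 64.9 = 3.88, i.e. 3.9 to one decimal place.
The gain is positive, so the mediocre type's incentive-compatibility constraint is violated — this profile is not a separating equilibrium.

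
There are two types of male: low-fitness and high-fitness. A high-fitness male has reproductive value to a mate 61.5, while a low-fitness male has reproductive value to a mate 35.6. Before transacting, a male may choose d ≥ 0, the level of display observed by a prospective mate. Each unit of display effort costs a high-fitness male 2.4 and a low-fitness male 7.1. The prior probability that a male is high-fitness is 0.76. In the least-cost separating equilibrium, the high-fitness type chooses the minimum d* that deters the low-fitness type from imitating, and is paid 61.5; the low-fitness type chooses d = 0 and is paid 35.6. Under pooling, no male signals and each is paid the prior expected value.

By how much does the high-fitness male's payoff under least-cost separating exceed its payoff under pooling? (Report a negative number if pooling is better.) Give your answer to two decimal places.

Least-cost separating signal: d* solves 35.6 = 61.5 − 7.1·d*, so d* = (61.5 − 35.6)/7.1 ≈ 3.6479.
High-fitness type's separating payoff: 61.5 − 2.4 × d* = 61.5 − 2.4 × (61.5 − 35.6)/7.1 = 61.5 − 62.16/7.1 ≈ 52.7451.
Pooling payoff: 0.76 × 61.5 + 0.24 × 35.6 = 55.284.
Difference: 52.7451 − 55.284 = -2.5389, i.e. -2.54 to two decimal places.
The high-fitness type would prefer the pooling outcome.

-2.54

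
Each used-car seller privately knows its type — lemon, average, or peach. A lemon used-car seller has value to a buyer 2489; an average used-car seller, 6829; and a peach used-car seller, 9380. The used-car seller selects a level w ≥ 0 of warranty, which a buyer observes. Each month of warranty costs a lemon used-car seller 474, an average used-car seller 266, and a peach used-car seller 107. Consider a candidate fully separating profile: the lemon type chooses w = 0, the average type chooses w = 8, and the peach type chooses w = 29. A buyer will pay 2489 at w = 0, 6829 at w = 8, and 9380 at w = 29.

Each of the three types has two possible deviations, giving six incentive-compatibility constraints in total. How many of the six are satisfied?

5

Average (own payoff 6829 − 266×8 = 4701): to w=0 gives 2489 → no gain ✓; to w=29 gives 9380 − 266×29 = 1666 → no gain ✓.
Lemon (own payoff 2489): to w=8 gives 6829 − 474×8 = 3037 → profitable ✗; to w=29 gives 9380 − 474×29 = -4366 → no gain ✓.
Peach (own payoff 9380 − 107×29 = 6277): to w=0 gives 2489 → no gain ✓; to w=8 gives 6829 − 107×8 = 5973 → no gain ✓.
5 of the 6 constraints hold; not an equilibrium.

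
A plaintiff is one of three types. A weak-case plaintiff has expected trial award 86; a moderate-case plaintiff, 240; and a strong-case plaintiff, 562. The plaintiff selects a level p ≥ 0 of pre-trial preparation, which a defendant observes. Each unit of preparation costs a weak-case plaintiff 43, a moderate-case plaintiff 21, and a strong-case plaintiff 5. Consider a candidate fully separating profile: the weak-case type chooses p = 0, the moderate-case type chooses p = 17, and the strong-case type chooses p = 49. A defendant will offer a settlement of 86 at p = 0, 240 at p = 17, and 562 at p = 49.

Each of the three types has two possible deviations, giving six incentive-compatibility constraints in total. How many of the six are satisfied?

5

Moderate-case (own payoff 240 − 21×17 = -117): to p=0 gives 86 → profitable ✗; to p=49 gives 562 − 21×49 = -467 → no gain ✓.
Weak-case (own payoff 86): to p=17 gives 240 − 43×17 = -491 → no gain ✓; to p=49 gives 562 − 43×49 = -1545 → no gain ✓.
Strong-case (own payoff 562 − 5×49 = 317): to p=0 gives 86 → no gain ✓; to p=17 gives 240 − 5×17 = 155 → no gain ✓.
5 of the 6 constraints hold; not an equilibrium.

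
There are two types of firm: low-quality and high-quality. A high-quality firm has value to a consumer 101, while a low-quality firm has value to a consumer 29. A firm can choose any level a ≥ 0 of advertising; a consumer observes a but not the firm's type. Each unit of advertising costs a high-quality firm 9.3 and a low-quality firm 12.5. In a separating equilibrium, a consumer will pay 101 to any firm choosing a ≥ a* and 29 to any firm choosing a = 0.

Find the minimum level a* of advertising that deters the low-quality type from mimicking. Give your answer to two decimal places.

A low-quality firm choosing a = 0 receives 29.
Imitating at a* instead would pay 101 at cost 12.5·a*, netting 101 − 12.5·a*.
Indifference: 29 = 101 − 12.5·a*, so a* = (101 − 29) / 12.5 = 5.76.
At a* the low-quality type's incentive constraint just binds; the high-quality type strictly prefers a* since its per-unit cost is lower.

5.76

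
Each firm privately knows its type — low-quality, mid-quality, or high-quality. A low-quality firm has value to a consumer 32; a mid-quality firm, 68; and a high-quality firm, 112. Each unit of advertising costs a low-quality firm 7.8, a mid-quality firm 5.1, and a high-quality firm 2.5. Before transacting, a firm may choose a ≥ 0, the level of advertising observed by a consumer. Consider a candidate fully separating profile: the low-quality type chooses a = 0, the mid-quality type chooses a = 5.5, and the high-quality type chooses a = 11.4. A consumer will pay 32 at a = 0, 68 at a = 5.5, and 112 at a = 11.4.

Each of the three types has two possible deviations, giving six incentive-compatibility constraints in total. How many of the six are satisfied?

5

High-quality (own payoff 112 − 2.5×11.4 = 83.5): to a=0 gives 32 → no gain ✓; to a=5.5 gives 68 − 2.5×5.5 = 54.25 → no gain ✓.
Mid-quality (own payoff 68 − 5.1×5.5 = 39.95): to a=0 gives 32 → no gain ✓; to a=11.4 gives 112 − 5.1×11.4 = 53.86 → profitable ✗.
Low-quality (own payoff 32): to a=5.5 gives 68 − 7.8×5.5 = 25.1 → no gain ✓; to a=11.4 gives 112 − 7.8×11.4 = 23.08 → no gain ✓.
5 of the 6 constraints hold; not an equilibrium.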